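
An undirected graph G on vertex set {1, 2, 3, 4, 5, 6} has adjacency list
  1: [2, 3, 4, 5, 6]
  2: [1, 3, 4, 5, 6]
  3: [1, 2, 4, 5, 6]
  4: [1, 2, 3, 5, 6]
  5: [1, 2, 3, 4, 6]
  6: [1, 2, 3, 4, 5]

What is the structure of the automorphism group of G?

Every vertex has degree 5, so G is the complete graph K_6. Any permutation of the 6 vertices preserves K_6, so Aut(K_6) = S_6 of order 6! = 720.

the symmetric group on 6 letters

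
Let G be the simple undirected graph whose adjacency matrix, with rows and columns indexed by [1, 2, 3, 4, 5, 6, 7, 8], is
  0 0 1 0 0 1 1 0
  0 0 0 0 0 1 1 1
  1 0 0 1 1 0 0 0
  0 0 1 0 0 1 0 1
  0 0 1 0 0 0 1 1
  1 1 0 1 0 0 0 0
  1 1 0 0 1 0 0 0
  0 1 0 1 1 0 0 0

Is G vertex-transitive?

G is 3-regular and bipartite on 2^3 = 8 vertices with girth 4; it is the hypercube graph Q_3. The symmetry group of the 3-cube is the hyperoctahedral group B_3 = Z_2 ≀ S_3, of order 2^3·3! = 48. Under this action every vertex can be carried to every other, so G is vertex-transitive.

Yes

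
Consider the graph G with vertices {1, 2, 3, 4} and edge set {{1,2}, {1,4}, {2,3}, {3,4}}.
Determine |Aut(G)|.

G is 2-regular and connected on 4 vertices, i.e. the cycle C_4. The automorphisms of the 4-cycle are exactly the symmetries of a regular 4-gon: the dihedral group D_4, |D_4| = 8.

8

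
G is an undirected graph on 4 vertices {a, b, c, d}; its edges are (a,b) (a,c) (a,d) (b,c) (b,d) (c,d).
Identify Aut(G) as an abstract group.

Every vertex has degree 3, so G is the complete graph K_4. Any permutation of the 4 vertices preserves K_4, so Aut(K_4) = S_4 of order 4! = 24.

S_4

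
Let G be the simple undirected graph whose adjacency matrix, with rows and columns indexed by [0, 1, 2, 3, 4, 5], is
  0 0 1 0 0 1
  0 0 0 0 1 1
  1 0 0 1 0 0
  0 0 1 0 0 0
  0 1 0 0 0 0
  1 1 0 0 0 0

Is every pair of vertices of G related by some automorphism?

Automorphisms preserve degree, but G has vertices of degree 1 and vertices of degree 2; no automorphism maps one to the other, so G is not vertex-transitive.

No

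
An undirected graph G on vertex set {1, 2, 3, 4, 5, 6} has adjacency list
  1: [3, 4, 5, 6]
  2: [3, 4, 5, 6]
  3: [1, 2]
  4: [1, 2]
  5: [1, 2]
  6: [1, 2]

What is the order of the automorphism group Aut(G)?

48

The vertices split by degree into {1, 2} (degree 4) and {3, 4, 5, 6} (degree 2); every edge runs between the two parts, so G is the complete bipartite graph K_{2,4}. The parts have unequal sizes, so no automorphism swaps them; each part is permuted independently, giving S_2 × S_4 of order 2!·4! = 48.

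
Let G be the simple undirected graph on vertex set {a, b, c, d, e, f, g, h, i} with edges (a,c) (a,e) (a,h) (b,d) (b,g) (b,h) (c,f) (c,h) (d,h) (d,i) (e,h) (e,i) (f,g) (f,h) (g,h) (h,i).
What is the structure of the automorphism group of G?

the dihedral group of order 16

Vertex h is the unique vertex of degree 8; the remaining 8 vertices each have degree 3 and induce a cycle, so G is the wheel on 9 vertices with hub h. With the hub fixed, the remaining symmetry is that of the rim cycle C_8, giving the dihedral group D_8.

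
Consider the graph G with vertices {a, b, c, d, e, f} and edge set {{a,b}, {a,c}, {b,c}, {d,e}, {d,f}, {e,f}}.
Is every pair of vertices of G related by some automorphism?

Yes

G has two connected components, {a, b, c} and {d, e, f}; each is 2-regular, so G = C_3 ⊔ C_3. Aut of a disjoint union of two copies of C_3 is the wreath product D_3 ≀ Z_2, of order 2·6² = 72. This group acts transitively on the 6 vertices.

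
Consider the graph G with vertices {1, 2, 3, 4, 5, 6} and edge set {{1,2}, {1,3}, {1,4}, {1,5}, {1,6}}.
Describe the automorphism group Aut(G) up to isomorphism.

S_5

Vertex 1 has degree 5 and every other vertex has degree 1, so G is the star K_{1,5} with centre 1. Any automorphism fixes the centre and permutes the 5 leaves freely, so Aut(G) ≅ S_5 of order 5! = 120.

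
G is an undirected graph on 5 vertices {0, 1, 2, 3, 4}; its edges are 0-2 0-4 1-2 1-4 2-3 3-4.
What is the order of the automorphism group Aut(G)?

The vertices split by degree into {2, 4} (degree 3) and {0, 1, 3} (degree 2); every edge runs between the two parts, so G is the complete bipartite graph K_{2,3}. Automorphisms preserve the bipartition setwise (since the parts differ in size) and act as S_3 × S_2 within it; |Aut| = 12.

12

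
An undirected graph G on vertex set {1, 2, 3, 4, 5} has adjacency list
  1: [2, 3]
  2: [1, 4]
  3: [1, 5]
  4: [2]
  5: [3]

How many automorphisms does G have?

2

The degree sequence is [2, 2, 2, 1, 1]; the two degree-1 vertices 4 and 5 are the ends of a path, so G = P_5. A path has exactly one nontrivial symmetry — reversal — giving Aut(G) of order 2.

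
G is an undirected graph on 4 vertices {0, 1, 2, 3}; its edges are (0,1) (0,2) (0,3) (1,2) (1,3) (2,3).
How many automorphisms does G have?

Every vertex has degree 3, so G is the complete graph K_4. Any permutation of the 4 vertices preserves K_4, so Aut(K_4) = S_4 of order 4! = 24.

24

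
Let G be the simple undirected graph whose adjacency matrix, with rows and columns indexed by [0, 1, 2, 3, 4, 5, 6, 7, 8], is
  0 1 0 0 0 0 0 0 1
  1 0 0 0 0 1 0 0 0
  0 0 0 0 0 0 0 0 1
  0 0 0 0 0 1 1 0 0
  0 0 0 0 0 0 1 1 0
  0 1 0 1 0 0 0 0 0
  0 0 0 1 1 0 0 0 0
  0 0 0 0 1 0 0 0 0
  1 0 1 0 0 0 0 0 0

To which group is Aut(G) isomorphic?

Z_2

The degree sequence is [2, 2, 1, 2, 2, 2, 2, 1, 2]; the two degree-1 vertices 2 and 7 are the ends of a path, so G = P_9. The only nontrivial automorphism of a path is the end-to-end reflection, so Aut(G) ≅ Z_2.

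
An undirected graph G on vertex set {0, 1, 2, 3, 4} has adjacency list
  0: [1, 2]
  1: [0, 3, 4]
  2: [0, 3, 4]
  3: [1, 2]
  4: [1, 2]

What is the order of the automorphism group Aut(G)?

12

The vertices split by degree into {1, 2} (degree 3) and {0, 3, 4} (degree 2); every edge runs between the two parts, so G is the complete bipartite graph K_{2,3}. Automorphisms preserve the bipartition setwise (since the parts differ in size) and act as S_3 × S_2 within it; |Aut| = 12.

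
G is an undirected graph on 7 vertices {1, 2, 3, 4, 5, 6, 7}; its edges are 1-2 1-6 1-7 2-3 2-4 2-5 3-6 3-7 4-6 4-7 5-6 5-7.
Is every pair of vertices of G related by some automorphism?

Automorphisms preserve degree, but G has vertices of degree 3 and vertices of degree 4; no automorphism maps one to the other, so G is not vertex-transitive.

No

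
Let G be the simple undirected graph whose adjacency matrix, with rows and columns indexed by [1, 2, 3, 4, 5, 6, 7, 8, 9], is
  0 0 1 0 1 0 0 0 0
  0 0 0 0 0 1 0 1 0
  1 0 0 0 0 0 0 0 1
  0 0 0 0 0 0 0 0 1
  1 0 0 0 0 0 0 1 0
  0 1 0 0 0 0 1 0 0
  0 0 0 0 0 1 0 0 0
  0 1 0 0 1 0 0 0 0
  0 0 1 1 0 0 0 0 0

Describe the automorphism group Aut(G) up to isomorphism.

Z_2

The degree sequence is [2, 2, 2, 1, 2, 2, 1, 2, 2]; the two degree-1 vertices 4 and 7 are the ends of a path, so G = P_9. The only nontrivial automorphism of a path is the end-to-end reflection, so Aut(G) ≅ Z_2.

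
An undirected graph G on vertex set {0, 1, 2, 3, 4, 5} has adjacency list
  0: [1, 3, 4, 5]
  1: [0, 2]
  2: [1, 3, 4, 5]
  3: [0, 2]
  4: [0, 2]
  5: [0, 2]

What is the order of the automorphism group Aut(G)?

48

The vertices split by degree into {0, 2} (degree 4) and {1, 3, 4, 5} (degree 2); every edge runs between the two parts, so G is the complete bipartite graph K_{2,4}. The parts have unequal sizes, so no automorphism swaps them; each part is permuted independently, giving S_2 × S_4 of order 2!·4! = 48.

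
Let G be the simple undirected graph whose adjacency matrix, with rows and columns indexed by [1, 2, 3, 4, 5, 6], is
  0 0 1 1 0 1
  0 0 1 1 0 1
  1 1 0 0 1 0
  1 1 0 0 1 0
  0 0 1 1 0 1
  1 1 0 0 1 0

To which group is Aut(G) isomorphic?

(S_3 × S_3) ⋊ Z_2

G is 3-regular and bipartite with parts {3, 4, 6} and {1, 2, 5} (each part is independent and every cross-pair is an edge), so G = K_{3,3}. Each part can be permuted independently (S_3 × S_3) and the two equal-size parts can also be swapped, giving (S_3 × S_3) ⋊ Z_2 of order 2·(3!)² = 72.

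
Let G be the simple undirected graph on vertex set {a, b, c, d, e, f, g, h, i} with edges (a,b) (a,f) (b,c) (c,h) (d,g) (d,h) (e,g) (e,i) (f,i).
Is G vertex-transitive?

Yes

G is 2-regular and connected on 9 vertices, i.e. the cycle C_9. The automorphisms of the 9-cycle are exactly the symmetries of a regular 9-gon: the dihedral group D_9, |D_9| = 18. This group acts transitively on the 9 vertices.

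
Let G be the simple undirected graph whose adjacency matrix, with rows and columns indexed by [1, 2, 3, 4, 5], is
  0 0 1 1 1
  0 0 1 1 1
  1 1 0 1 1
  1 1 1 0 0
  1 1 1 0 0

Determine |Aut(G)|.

8

Vertex 3 is the unique vertex of degree 4; the remaining 4 vertices each have degree 3 and induce a cycle, so G is the wheel on 5 vertices with hub 3. Every automorphism fixes the hub and acts on the rim 4-cycle, so Aut(G) ≅ Aut(C_4) = D_4 of order 8.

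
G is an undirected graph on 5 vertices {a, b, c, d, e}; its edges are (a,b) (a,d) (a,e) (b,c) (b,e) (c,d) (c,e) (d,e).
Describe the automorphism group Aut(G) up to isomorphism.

Vertex e is the unique vertex of degree 4; the remaining 4 vertices each have degree 3 and induce a cycle, so G is the wheel on 5 vertices with hub e. With the hub fixed, the remaining symmetry is that of the rim cycle C_4, giving the dihedral group D_4.

D_4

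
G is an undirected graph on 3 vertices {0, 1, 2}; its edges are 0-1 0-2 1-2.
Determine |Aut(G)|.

All 3 vertices are pairwise adjacent: G = K_3. Every bijection on the vertex set is an automorphism of K_3; hence Aut(K_3) ≅ S_3, order 6.

6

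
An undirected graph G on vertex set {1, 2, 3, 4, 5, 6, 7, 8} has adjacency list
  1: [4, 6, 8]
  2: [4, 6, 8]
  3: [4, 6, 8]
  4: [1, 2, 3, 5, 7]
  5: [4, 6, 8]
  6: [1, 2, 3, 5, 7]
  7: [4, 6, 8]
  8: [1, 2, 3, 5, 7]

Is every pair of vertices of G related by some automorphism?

No

Automorphisms preserve degree, but G has vertices of degree 3 and vertices of degree 5; no automorphism maps one to the other, so G is not vertex-transitive.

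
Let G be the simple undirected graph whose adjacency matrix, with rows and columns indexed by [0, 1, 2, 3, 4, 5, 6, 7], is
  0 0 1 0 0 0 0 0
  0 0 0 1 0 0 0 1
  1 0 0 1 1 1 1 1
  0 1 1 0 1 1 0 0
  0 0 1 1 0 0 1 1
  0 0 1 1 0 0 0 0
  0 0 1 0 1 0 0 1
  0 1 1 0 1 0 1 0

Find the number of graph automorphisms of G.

Degrees alone do not determine every vertex (e.g. 1 and 5 both have degree 2), but their neighbour-degree multisets differ: N(1) has degrees [4, 4] while N(5) has degrees [4, 6]. Repeating this refinement separates all vertices, so the only automorphism is the identity.

1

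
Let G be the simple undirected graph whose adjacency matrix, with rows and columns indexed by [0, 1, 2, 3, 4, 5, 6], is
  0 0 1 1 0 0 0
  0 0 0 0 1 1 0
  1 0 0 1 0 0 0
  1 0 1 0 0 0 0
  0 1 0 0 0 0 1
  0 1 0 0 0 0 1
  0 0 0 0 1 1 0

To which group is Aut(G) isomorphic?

G has two connected components, {1, 4, 5, 6} and {0, 2, 3}; each is 2-regular, so G = C_4 ⊔ C_3. No automorphism exchanges components of different sizes, hence Aut(G) is the direct product D_3 × D_4, order 48.

D_3 × D_4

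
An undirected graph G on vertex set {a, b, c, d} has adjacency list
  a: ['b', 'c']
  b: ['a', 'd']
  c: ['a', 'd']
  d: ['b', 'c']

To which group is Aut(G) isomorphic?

the hyperoctahedral group B_2

G is 2-regular and bipartite on 2^2 = 4 vertices with girth 4; it is the hypercube graph Q_2. The symmetry group of the 2-cube is the hyperoctahedral group B_2 = Z_2 ≀ S_2, of order 2^2·2! = 8.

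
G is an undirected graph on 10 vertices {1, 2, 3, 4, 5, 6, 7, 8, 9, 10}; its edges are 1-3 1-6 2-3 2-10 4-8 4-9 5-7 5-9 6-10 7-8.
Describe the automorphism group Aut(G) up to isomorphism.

G has two connected components, {4, 5, 7, 8, 9} and {1, 2, 3, 6, 10}; each is 2-regular, so G = C_5 ⊔ C_5. With two isomorphic components, Aut(G) = Aut(C_5) ≀ S_2 = (D_5 × D_5) ⋊ Z_2: permute each cycle by D_5, then optionally swap the two cycles. Order 2·(2·5)² = 200.

(D_5 × D_5) ⋊ Z_2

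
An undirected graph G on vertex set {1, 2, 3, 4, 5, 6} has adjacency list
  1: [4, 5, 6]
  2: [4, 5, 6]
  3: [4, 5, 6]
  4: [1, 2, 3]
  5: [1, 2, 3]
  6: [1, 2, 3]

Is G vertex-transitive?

Yes

G is 3-regular and bipartite with parts {1, 2, 3} and {4, 5, 6} (each part is independent and every cross-pair is an edge), so G = K_{3,3}. Each part can be permuted independently (S_3 × S_3) and the two equal-size parts can also be swapped, giving (S_3 × S_3) ⋊ Z_2 of order 2·(3!)² = 72. This group acts transitively on the 6 vertices.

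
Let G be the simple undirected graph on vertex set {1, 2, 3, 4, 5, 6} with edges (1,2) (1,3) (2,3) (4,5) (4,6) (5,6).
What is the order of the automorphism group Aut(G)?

72

G has two connected components, {4, 5, 6} and {1, 2, 3}; each is 2-regular, so G = C_3 ⊔ C_3. With two isomorphic components, Aut(G) = Aut(C_3) ≀ S_2 = (D_3 × D_3) ⋊ Z_2: permute each cycle by D_3, then optionally swap the two cycles. Order 2·(2·3)² = 72.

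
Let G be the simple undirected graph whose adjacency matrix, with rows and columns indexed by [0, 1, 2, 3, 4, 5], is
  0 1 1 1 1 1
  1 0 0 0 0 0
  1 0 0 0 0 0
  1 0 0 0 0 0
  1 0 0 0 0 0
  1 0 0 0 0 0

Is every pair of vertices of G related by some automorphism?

No

Vertex 0 is the only vertex of degree 5, so every automorphism fixes it; G is not vertex-transitive.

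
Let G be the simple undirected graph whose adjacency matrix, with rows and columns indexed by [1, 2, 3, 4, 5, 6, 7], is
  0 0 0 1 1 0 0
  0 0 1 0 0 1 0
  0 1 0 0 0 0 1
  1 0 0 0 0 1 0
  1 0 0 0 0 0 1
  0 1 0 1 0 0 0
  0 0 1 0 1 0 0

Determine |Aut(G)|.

14

Every vertex has degree 2 and the graph is connected, so G is the 7-cycle C_7. The automorphisms of the 7-cycle are exactly the symmetries of a regular 7-gon: the dihedral group D_7, |D_7| = 14.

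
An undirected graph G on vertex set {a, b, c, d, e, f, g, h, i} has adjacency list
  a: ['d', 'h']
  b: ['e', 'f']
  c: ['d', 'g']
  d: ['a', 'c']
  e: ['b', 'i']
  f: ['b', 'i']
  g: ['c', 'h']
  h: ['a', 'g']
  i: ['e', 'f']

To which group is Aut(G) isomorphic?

G has two connected components, {a, c, d, g, h} and {b, e, f, i}; each is 2-regular, so G = C_5 ⊔ C_4. The components are non-isomorphic (different sizes), so Aut(G) = Aut(C_4) × Aut(C_5) = D_4 × D_5 of order 8·10 = 80.

D_4 × D_5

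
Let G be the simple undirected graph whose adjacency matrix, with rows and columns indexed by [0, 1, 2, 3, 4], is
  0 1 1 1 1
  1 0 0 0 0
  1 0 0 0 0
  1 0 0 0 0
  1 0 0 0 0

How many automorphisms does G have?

24

Vertex 0 has degree 4 and every other vertex has degree 1, so G is the star K_{1,4} with centre 0. The 4 leaves are pairwise interchangeable while the centre is fixed, giving Aut(G) = S_4.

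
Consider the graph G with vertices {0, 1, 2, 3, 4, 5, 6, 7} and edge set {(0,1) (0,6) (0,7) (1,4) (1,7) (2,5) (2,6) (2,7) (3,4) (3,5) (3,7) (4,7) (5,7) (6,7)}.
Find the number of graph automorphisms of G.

14

Vertex 7 is the unique vertex of degree 7; the remaining 7 vertices each have degree 3 and induce a cycle, so G is the wheel on 8 vertices with hub 7. Every automorphism fixes the hub and acts on the rim 7-cycle, so Aut(G) ≅ Aut(C_7) = D_7 of order 14.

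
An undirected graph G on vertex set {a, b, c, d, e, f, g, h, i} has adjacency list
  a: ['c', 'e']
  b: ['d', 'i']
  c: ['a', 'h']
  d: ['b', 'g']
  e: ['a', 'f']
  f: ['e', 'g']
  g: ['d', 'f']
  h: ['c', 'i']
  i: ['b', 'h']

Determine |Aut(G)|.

Every vertex has degree 2 and the graph is connected, so G is the 9-cycle C_9. C_9 has 9 rotations and 9 reflections, so Aut(C_9) ≅ D_9 of order 18.

18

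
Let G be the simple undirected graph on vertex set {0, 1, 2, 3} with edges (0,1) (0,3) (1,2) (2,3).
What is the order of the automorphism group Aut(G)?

8

G is 2-regular and bipartite on 2^2 = 4 vertices with girth 4; it is the hypercube graph Q_2. Aut(Q_2) consists of the signed permutations of the 2 coordinate axes: 2! permutations times 2^2 sign flips, so |Aut| = 2^2·2! = 8.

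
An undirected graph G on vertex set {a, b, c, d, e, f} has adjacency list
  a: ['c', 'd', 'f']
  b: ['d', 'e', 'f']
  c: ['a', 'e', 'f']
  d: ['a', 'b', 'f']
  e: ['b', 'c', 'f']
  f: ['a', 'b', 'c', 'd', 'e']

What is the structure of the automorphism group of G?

Vertex f is the unique vertex of degree 5; the remaining 5 vertices each have degree 3 and induce a cycle, so G is the wheel on 6 vertices with hub f. With the hub fixed, the remaining symmetry is that of the rim cycle C_5, giving the dihedral group D_5.

the dihedral group of order 10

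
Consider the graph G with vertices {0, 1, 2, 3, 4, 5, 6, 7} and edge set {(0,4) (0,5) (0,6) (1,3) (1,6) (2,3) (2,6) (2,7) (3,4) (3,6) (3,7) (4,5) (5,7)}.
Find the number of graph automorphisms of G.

1

The degree sequence is [3, 2, 3, 5, 3, 3, 4, 3]. Checking the degree-preserving permutations of the vertex set shows that none except the identity preserves every edge, so Aut(G) is trivial.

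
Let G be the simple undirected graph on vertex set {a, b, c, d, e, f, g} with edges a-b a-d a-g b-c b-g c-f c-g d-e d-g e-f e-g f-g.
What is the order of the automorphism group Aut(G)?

12

Vertex g is the unique vertex of degree 6; the remaining 6 vertices each have degree 3 and induce a cycle, so G is the wheel on 7 vertices with hub g. Every automorphism fixes the hub and acts on the rim 6-cycle, so Aut(G) ≅ Aut(C_6) = D_6 of order 12.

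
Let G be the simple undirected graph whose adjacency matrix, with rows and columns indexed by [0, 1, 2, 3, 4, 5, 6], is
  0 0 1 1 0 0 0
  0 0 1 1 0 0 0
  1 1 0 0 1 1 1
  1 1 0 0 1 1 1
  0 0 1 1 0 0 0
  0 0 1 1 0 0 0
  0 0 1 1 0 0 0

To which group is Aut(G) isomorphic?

S_5 × S_2

The vertices split by degree into {2, 3} (degree 5) and {0, 1, 4, 5, 6} (degree 2); every edge runs between the two parts, so G is the complete bipartite graph K_{2,5}. Automorphisms preserve the bipartition setwise (since the parts differ in size) and act as S_5 × S_2 within it; |Aut| = 240.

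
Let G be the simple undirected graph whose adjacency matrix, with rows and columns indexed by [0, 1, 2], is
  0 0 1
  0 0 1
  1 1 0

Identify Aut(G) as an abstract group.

the cyclic group of order 2

The degree sequence is [1, 1, 2]; the two degree-1 vertices 0 and 1 are the ends of a path, so G = P_3. A path has exactly one nontrivial symmetry — reversal — giving Aut(G) of order 2.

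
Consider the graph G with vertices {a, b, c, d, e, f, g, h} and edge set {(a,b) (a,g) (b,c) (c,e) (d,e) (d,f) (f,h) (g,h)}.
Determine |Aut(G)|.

G is 2-regular and connected on 8 vertices, i.e. the cycle C_8. The automorphisms of the 8-cycle are exactly the symmetries of a regular 8-gon: the dihedral group D_8, |D_8| = 16.

16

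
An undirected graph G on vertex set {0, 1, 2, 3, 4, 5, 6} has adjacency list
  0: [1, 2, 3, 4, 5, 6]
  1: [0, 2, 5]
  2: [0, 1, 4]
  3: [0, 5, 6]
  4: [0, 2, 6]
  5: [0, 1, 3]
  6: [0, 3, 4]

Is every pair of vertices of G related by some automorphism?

No

Vertex 0 is the only vertex of degree 6, so every automorphism fixes it; G is not vertex-transitive.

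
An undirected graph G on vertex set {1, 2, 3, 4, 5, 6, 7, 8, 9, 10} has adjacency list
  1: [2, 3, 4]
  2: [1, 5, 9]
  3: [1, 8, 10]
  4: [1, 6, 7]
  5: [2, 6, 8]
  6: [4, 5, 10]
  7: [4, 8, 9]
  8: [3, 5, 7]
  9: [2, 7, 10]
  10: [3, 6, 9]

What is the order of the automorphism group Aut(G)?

G is 3-regular on 10 vertices with no triangles and no 4-cycles (girth 5): this is the Petersen graph. It is a classical fact that the Petersen graph has automorphism group S_5 (order 120), arising from its description as the Kneser graph K(5,2).

120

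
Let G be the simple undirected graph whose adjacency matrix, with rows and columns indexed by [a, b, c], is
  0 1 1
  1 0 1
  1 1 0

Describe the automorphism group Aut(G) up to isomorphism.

S_3

Every vertex has degree 2, so G is the complete graph K_3. Any permutation of the 3 vertices preserves K_3, so Aut(K_3) = S_3 of order 3! = 6.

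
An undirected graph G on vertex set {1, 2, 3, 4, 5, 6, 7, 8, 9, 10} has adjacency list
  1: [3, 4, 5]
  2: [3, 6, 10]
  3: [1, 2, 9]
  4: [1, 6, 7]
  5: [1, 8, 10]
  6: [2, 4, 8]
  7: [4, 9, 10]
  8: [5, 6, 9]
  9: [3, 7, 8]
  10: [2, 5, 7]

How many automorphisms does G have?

120

G is 3-regular on 10 vertices with no triangles and no 4-cycles (girth 5): this is the Petersen graph. Viewing the Petersen graph as the Kneser graph K(5,2) — vertices are 2-subsets of {1,…,5}, edges join disjoint pairs — its automorphisms are exactly the permutations of the 5-element set, so Aut ≅ S_5 of order 120.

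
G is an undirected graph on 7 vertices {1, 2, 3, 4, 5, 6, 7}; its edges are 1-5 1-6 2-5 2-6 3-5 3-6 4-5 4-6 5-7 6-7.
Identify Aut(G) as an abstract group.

S_5 × S_2

The vertices split by degree into {5, 6} (degree 5) and {1, 2, 3, 4, 7} (degree 2); every edge runs between the two parts, so G is the complete bipartite graph K_{2,5}. Automorphisms preserve the bipartition setwise (since the parts differ in size) and act as S_5 × S_2 within it; |Aut| = 240.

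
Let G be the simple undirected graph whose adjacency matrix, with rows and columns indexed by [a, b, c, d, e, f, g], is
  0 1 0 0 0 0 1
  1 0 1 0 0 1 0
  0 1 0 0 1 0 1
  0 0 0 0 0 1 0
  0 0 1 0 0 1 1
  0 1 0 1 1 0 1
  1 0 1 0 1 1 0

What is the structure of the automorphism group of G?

{e}

Degrees alone do not determine every vertex (e.g. b and c both have degree 3), but their neighbour-degree multisets differ: N(b) has degrees [2, 3, 4] while N(c) has degrees [3, 3, 4]. Repeating this refinement separates all vertices, so the only automorphism is the identity.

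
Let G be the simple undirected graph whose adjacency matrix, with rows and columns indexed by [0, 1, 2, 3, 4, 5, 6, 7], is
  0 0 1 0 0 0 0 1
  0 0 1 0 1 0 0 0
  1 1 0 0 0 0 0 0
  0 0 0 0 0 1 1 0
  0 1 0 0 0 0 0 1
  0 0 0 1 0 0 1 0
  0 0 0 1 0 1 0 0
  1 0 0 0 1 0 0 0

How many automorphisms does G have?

G has two connected components, {0, 1, 2, 4, 7} and {3, 5, 6}; each is 2-regular, so G = C_5 ⊔ C_3. No automorphism exchanges components of different sizes, hence Aut(G) is the direct product D_3 × D_5, order 60.

60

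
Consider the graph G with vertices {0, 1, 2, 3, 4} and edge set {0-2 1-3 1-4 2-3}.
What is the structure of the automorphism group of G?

The degree sequence is [1, 2, 2, 2, 1]; the two degree-1 vertices 0 and 4 are the ends of a path, so G = P_5. A path has exactly one nontrivial symmetry — reversal — giving Aut(G) of order 2.

C_2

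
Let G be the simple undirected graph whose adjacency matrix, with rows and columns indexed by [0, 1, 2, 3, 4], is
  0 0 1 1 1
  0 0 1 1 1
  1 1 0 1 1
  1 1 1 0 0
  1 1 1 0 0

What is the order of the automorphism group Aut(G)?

Vertex 2 is the unique vertex of degree 4; the remaining 4 vertices each have degree 3 and induce a cycle, so G is the wheel on 5 vertices with hub 2. With the hub fixed, the remaining symmetry is that of the rim cycle C_4, giving the dihedral group D_4.

8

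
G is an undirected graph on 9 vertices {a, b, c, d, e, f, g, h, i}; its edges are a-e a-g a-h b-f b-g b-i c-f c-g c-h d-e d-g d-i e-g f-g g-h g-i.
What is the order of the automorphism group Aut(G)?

16

Vertex g is the unique vertex of degree 8; the remaining 8 vertices each have degree 3 and induce a cycle, so G is the wheel on 9 vertices with hub g. With the hub fixed, the remaining symmetry is that of the rim cycle C_8, giving the dihedral group D_8.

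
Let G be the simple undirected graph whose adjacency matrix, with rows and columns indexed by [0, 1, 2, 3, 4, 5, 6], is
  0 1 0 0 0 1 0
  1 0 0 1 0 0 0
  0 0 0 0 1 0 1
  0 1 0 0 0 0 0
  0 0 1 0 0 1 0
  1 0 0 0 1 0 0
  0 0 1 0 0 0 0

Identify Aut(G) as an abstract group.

the cyclic group of order 2

The degree sequence is [2, 2, 2, 1, 2, 2, 1]; the two degree-1 vertices 3 and 6 are the ends of a path, so G = P_7. The only nontrivial automorphism of a path is the end-to-end reflection, so Aut(G) ≅ Z_2.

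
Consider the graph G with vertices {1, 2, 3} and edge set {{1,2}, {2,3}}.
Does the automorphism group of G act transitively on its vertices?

No

Vertex 2 is the only vertex of degree 2, so every automorphism fixes it; G is not vertex-transitive.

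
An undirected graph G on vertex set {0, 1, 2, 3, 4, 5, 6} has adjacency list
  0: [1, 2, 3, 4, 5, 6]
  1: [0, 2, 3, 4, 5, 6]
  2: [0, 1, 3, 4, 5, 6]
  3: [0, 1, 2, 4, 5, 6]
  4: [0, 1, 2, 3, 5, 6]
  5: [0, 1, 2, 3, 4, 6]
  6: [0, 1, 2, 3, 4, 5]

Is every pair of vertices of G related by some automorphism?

All 7 vertices are pairwise adjacent: G = K_7. Any permutation of the 7 vertices preserves K_7, so Aut(K_7) = S_7 of order 7! = 5040. Under this action every vertex can be carried to every other, so G is vertex-transitive.

Yes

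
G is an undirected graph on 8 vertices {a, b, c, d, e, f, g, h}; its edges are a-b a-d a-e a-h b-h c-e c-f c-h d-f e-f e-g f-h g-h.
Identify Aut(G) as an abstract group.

The degree sequence is [4, 2, 3, 2, 4, 4, 2, 5]. Checking the degree-preserving permutations of the vertex set shows that none except the identity preserves every edge, so Aut(G) is trivial.

{e}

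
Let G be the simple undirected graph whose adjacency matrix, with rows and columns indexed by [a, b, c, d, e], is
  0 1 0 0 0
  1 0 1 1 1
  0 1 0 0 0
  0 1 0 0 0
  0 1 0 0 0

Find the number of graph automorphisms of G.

Vertex b has degree 4 and every other vertex has degree 1, so G is the star K_{1,4} with centre b. Any automorphism fixes the centre and permutes the 4 leaves freely, so Aut(G) ≅ S_4 of order 4! = 24.

24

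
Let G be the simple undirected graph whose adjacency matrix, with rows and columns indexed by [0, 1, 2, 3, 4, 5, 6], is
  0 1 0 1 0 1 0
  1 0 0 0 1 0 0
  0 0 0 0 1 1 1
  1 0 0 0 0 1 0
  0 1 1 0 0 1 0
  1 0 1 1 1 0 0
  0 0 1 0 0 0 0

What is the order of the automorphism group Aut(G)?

Degrees alone do not determine every vertex (e.g. 0 and 2 both have degree 3), but their neighbour-degree multisets differ: N(0) has degrees [2, 2, 4] while N(2) has degrees [1, 3, 4]. Repeating this refinement separates all vertices, so the only automorphism is the identity.

1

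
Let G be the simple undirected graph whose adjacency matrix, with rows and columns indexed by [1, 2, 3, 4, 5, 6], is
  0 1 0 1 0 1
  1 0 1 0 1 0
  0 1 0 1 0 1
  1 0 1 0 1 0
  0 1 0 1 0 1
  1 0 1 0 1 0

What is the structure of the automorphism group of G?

(S_3 × S_3) ⋊ Z_2

G is 3-regular and bipartite with parts {2, 4, 6} and {1, 3, 5} (each part is independent and every cross-pair is an edge), so G = K_{3,3}. Aut(K_{3,3}) is the wreath product S_3 ≀ Z_2: permute within each part, then optionally swap the parts; |Aut| = 2·(3!)² = 72.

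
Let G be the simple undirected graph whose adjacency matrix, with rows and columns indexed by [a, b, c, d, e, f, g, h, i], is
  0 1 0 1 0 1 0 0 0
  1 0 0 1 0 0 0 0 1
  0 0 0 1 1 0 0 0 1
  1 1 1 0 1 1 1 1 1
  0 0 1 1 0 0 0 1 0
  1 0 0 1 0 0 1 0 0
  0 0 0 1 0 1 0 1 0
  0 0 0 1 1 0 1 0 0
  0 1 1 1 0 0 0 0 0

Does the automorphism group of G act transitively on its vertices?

No

Vertex d is the only vertex of degree 8, so every automorphism fixes it; G is not vertex-transitive.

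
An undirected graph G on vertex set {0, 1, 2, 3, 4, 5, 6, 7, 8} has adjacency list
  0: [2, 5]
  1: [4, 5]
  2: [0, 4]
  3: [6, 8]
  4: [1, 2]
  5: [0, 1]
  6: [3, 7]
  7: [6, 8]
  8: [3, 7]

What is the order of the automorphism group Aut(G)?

80

G has two connected components, {0, 1, 2, 4, 5} and {3, 6, 7, 8}; each is 2-regular, so G = C_5 ⊔ C_4. No automorphism exchanges components of different sizes, hence Aut(G) is the direct product D_5 × D_4, order 80.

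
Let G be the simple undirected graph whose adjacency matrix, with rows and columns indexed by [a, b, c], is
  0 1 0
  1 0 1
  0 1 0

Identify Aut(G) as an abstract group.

The degree sequence is [1, 2, 1]; the two degree-1 vertices a and c are the ends of a path, so G = P_3. The only nontrivial automorphism of a path is the end-to-end reflection, so Aut(G) ≅ Z_2.

Z_2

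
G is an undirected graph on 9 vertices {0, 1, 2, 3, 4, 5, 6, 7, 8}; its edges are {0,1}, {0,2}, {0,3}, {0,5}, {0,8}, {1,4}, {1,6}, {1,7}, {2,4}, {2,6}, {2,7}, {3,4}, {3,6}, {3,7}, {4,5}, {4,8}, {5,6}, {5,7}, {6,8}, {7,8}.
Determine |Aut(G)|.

The vertices split by degree into {0, 4, 6, 7} (degree 5) and {1, 2, 3, 5, 8} (degree 4); every edge runs between the two parts, so G is the complete bipartite graph K_{4,5}. Automorphisms preserve the bipartition setwise (since the parts differ in size) and act as S_4 × S_5 within it; |Aut| = 2880.

2880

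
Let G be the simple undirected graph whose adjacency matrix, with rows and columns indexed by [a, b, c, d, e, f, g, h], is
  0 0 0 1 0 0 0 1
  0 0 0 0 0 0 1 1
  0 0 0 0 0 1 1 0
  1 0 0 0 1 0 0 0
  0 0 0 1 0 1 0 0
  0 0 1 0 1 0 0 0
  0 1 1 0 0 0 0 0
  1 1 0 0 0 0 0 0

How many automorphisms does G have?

16

Every vertex has degree 2 and the graph is connected, so G is the 8-cycle C_8. C_8 has 8 rotations and 8 reflections, so Aut(C_8) ≅ D_8 of order 16.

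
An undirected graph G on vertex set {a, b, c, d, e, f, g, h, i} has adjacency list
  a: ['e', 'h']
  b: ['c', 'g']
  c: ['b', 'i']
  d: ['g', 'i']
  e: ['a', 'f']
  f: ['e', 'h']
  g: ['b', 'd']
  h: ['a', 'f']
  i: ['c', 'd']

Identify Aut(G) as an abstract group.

D_4 × D_5

G has two connected components, {b, c, d, g, i} and {a, e, f, h}; each is 2-regular, so G = C_5 ⊔ C_4. No automorphism exchanges components of different sizes, hence Aut(G) is the direct product D_4 × D_5, order 80.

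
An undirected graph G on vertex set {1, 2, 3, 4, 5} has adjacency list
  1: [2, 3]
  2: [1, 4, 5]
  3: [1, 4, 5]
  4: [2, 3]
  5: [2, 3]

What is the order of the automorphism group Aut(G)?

12

The vertices split by degree into {2, 3} (degree 3) and {1, 4, 5} (degree 2); every edge runs between the two parts, so G is the complete bipartite graph K_{2,3}. Automorphisms preserve the bipartition setwise (since the parts differ in size) and act as S_3 × S_2 within it; |Aut| = 12.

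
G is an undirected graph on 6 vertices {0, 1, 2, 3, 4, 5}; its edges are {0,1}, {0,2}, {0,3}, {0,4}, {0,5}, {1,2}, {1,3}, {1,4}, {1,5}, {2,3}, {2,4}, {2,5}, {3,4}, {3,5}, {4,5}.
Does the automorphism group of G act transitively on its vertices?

Every vertex has degree 5, so G is the complete graph K_6. Every bijection on the vertex set is an automorphism of K_6; hence Aut(K_6) ≅ S_6, order 720. This group acts transitively on the 6 vertices.

Yes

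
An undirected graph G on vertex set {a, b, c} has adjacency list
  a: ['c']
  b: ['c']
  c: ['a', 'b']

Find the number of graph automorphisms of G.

The degree sequence is [1, 1, 2]; the two degree-1 vertices a and b are the ends of a path, so G = P_3. A path has exactly one nontrivial symmetry — reversal — giving Aut(G) of order 2.

2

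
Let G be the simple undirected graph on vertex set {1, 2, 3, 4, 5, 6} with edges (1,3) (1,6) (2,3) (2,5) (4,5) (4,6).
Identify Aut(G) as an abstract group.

the dihedral group of order 12

Every vertex has degree 2 and the graph is connected, so G is the 6-cycle C_6. The automorphisms of the 6-cycle are exactly the symmetries of a regular 6-gon: the dihedral group D_6, |D_6| = 12.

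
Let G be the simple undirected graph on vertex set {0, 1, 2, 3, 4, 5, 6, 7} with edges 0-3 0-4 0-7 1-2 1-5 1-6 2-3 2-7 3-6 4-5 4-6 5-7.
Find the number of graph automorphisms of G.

48

G is 3-regular and bipartite on 2^3 = 8 vertices with girth 4; it is the hypercube graph Q_3. Aut(Q_3) consists of the signed permutations of the 3 coordinate axes: 3! permutations times 2^3 sign flips, so |Aut| = 2^3·3! = 48.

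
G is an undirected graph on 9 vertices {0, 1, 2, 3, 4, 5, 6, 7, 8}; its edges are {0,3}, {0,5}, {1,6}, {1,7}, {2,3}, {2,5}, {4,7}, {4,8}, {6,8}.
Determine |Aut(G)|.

80

G has two connected components, {1, 4, 6, 7, 8} and {0, 2, 3, 5}; each is 2-regular, so G = C_5 ⊔ C_4. The components are non-isomorphic (different sizes), so Aut(G) = Aut(C_4) × Aut(C_5) = D_4 × D_5 of order 8·10 = 80.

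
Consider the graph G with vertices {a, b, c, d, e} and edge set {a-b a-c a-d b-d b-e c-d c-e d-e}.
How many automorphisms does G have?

8

Vertex d is the unique vertex of degree 4; the remaining 4 vertices each have degree 3 and induce a cycle, so G is the wheel on 5 vertices with hub d. With the hub fixed, the remaining symmetry is that of the rim cycle C_4, giving the dihedral group D_4.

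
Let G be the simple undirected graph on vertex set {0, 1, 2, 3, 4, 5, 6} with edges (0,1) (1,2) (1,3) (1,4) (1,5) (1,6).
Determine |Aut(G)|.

720

Vertex 1 has degree 6 and every other vertex has degree 1, so G is the star K_{1,6} with centre 1. Any automorphism fixes the centre and permutes the 6 leaves freely, so Aut(G) ≅ S_6 of order 6! = 720.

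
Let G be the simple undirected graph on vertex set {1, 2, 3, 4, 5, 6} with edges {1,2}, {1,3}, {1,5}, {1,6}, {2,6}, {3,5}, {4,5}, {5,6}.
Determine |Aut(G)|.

1

Degrees alone do not determine every vertex (e.g. 1 and 5 both have degree 4), but their neighbour-degree multisets differ: N(1) has degrees [2, 2, 3, 4] while N(5) has degrees [1, 2, 3, 4]. Repeating this refinement separates all vertices, so the only automorphism is the identity.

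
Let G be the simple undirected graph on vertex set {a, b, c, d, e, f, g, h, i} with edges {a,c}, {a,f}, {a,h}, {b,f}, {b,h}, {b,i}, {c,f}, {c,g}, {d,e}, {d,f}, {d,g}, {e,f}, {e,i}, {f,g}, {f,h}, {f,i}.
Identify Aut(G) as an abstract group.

Vertex f is the unique vertex of degree 8; the remaining 8 vertices each have degree 3 and induce a cycle, so G is the wheel on 9 vertices with hub f. Every automorphism fixes the hub and acts on the rim 8-cycle, so Aut(G) ≅ Aut(C_8) = D_8 of order 16.

D_8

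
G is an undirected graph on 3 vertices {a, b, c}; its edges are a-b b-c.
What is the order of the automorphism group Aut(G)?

The degree sequence is [1, 2, 1]; the two degree-1 vertices a and c are the ends of a path, so G = P_3. A path has exactly one nontrivial symmetry — reversal — giving Aut(G) of order 2.

2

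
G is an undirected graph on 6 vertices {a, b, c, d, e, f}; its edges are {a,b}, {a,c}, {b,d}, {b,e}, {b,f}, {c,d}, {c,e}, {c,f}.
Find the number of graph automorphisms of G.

48

The vertices split by degree into {b, c} (degree 4) and {a, d, e, f} (degree 2); every edge runs between the two parts, so G is the complete bipartite graph K_{2,4}. Automorphisms preserve the bipartition setwise (since the parts differ in size) and act as S_4 × S_2 within it; |Aut| = 48.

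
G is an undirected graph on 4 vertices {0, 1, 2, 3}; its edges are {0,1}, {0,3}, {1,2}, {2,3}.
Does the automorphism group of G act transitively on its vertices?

Yes

Every vertex has degree 2 and the graph is connected, so G is the 4-cycle C_4. The automorphisms of the 4-cycle are exactly the symmetries of a regular 4-gon: the dihedral group D_4, |D_4| = 8. Under this action every vertex can be carried to every other, so G is vertex-transitive.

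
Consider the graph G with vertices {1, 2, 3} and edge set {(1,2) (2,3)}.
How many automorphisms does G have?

2

The degree sequence is [1, 2, 1]; the two degree-1 vertices 1 and 3 are the ends of a path, so G = P_3. A path has exactly one nontrivial symmetry — reversal — giving Aut(G) of order 2.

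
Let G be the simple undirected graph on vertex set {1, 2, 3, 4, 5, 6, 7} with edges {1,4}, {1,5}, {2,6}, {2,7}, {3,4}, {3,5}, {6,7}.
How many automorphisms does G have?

G has two connected components, {1, 3, 4, 5} and {2, 6, 7}; each is 2-regular, so G = C_4 ⊔ C_3. No automorphism exchanges components of different sizes, hence Aut(G) is the direct product D_3 × D_4, order 48.

48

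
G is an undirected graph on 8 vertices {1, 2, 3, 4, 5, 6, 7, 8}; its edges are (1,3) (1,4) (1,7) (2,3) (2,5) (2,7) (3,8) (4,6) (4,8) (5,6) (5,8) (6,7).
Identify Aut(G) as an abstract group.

G is 3-regular and bipartite on 2^3 = 8 vertices with girth 4; it is the hypercube graph Q_3. Aut(Q_3) consists of the signed permutations of the 3 coordinate axes: 3! permutations times 2^3 sign flips, so |Aut| = 2^3·3! = 48.

Z_2^3 ⋊ S_3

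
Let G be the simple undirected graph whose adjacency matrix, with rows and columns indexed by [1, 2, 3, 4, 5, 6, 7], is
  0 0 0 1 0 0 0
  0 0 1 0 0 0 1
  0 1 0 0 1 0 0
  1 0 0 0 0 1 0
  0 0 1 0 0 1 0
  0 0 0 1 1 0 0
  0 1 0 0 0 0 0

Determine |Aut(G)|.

2

The degree sequence is [1, 2, 2, 2, 2, 2, 1]; the two degree-1 vertices 1 and 7 are the ends of a path, so G = P_7. The only nontrivial automorphism of a path is the end-to-end reflection, so Aut(G) ≅ Z_2.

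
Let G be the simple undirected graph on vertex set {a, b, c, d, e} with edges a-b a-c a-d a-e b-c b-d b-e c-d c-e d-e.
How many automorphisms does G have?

120

Every vertex has degree 4, so G is the complete graph K_5. Any permutation of the 5 vertices preserves K_5, so Aut(K_5) = S_5 of order 5! = 120.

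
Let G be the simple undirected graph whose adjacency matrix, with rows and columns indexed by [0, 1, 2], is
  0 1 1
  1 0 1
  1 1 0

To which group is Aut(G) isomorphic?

S_3

Every vertex has degree 2, so G is the complete graph K_3. Every bijection on the vertex set is an automorphism of K_3; hence Aut(K_3) ≅ S_3, order 6.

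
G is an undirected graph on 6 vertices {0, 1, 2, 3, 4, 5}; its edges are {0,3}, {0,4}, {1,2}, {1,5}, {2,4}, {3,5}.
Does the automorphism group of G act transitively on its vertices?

G is 2-regular and connected on 6 vertices, i.e. the cycle C_6. The automorphisms of the 6-cycle are exactly the symmetries of a regular 6-gon: the dihedral group D_6, |D_6| = 12. Under this action every vertex can be carried to every other, so G is vertex-transitive.

Yes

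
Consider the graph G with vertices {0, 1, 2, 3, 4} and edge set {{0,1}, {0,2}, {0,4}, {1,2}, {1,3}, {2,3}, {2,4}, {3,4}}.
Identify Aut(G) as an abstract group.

D_4

Vertex 2 is the unique vertex of degree 4; the remaining 4 vertices each have degree 3 and induce a cycle, so G is the wheel on 5 vertices with hub 2. With the hub fixed, the remaining symmetry is that of the rim cycle C_4, giving the dihedral group D_4.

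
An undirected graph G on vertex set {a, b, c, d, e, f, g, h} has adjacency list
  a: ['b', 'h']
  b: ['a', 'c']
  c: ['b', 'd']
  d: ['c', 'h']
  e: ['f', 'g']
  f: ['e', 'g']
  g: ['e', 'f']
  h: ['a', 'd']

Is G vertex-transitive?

G has two connected components, {a, b, c, d, h} and {e, f, g}; each is 2-regular, so G = C_5 ⊔ C_3. The orbit of a under Aut(G) is {a, b, c, d, h}, which does not contain e, so G is not vertex-transitive.

No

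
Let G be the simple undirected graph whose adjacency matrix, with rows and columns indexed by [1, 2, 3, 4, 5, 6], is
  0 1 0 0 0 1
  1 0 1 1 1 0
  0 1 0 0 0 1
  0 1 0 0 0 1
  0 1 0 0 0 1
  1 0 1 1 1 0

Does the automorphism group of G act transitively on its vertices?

Automorphisms preserve degree, but G has vertices of degree 2 and vertices of degree 4; no automorphism maps one to the other, so G is not vertex-transitive.

No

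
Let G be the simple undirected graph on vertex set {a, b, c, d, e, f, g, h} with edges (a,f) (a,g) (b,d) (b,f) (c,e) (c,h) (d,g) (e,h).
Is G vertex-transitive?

No

G has two connected components, {a, b, d, f, g} and {c, e, h}; each is 2-regular, so G = C_5 ⊔ C_3. The orbit of a under Aut(G) is {a, b, d, f, g}, which does not contain c, so G is not vertex-transitive.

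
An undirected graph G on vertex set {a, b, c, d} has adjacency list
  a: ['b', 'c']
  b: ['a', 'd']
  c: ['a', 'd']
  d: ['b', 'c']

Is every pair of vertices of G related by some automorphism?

Yes

Every vertex has degree 2 and the graph is connected, so G is the 4-cycle C_4. The automorphisms of the 4-cycle are exactly the symmetries of a regular 4-gon: the dihedral group D_4, |D_4| = 8. Under this action every vertex can be carried to every other, so G is vertex-transitive.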